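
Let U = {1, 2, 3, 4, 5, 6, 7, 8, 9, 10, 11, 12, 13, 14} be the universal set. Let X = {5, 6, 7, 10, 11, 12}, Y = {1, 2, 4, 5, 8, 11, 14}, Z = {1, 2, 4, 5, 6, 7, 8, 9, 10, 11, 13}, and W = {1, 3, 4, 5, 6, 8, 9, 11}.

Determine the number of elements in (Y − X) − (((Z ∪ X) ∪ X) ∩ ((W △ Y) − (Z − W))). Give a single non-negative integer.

Y − X = {1, 2, 4, 8, 14}
Z ∪ X = {1, 2, 4, 5, 6, 7, 8, 9, 10, 11, 12, 13}
(Z ∪ X) ∪ X = {1, 2, 4, 5, 6, 7, 8, 9, 10, 11, 12, 13}
W △ Y = {2, 3, 6, 9, 14}
Z − W = {2, 7, 10, 13}
(W △ Y) − (Z − W) = {3, 6, 9, 14}
((Z ∪ X) ∪ X) ∩ ((W △ Y) − (Z − W)) = {6, 9}
(Y − X) − (((Z ∪ X) ∪ X) ∩ ((W △ Y) − (Z − W))) = {1, 2, 4, 8, 14}
|(Y − X) − (((Z ∪ X) ∪ X) ∩ ((W △ Y) − (Z − W)))| = 5

5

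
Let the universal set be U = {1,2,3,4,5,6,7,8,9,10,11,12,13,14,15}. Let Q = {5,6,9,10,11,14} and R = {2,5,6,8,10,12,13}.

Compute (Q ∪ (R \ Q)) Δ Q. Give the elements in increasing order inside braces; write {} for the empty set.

{2,8,12,13}

R \ Q = {2,8,12,13}
Q ∪ (R \ Q) = {2,5,6,8,9,10,11,12,13,14}
(Q ∪ (R \ Q)) Δ Q = {2,8,12,13}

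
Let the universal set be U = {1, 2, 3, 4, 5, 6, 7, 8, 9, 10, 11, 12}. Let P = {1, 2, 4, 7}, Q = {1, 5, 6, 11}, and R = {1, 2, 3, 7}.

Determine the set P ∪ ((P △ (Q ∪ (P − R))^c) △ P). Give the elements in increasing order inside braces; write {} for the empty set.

P − R = {4}
Q ∪ (P − R) = {1, 4, 5, 6, 11}
(Q ∪ (P − R))^c = {2, 3, 7, 8, 9, 10, 12}
P △ (Q ∪ (P − R))^c = {1, 3, 4, 8, 9, 10, 12}
(P △ (Q ∪ (P − R))^c) △ P = {2, 3, 7, 8, 9, 10, 12}
P ∪ ((P △ (Q ∪ (P − R))^c) △ P) = {1, 2, 3, 4, 7, 8, 9, 10, 12}

{1, 2, 3, 4, 7, 8, 9, 10, 12}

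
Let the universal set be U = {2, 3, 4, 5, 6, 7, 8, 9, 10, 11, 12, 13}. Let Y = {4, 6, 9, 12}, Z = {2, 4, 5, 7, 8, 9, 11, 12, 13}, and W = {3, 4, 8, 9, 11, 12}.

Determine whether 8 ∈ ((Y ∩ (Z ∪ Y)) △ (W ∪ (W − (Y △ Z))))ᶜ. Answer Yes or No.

8 ∈ Z and 8 ∉ Y, so 8 ∈ Z ∪ Y
8 ∉ Y and 8 ∈ (Z ∪ Y), so 8 ∉ Y ∩ (Z ∪ Y)
8 ∉ Y and 8 ∈ Z, so 8 ∈ Y △ Z
8 ∈ W and 8 ∈ (Y △ Z), so 8 ∉ W − (Y △ Z)
8 ∈ W and 8 ∉ (W − (Y △ Z)), so 8 ∈ W ∪ (W − (Y △ Z))
8 ∉ (Y ∩ (Z ∪ Y)) and 8 ∈ (W ∪ (W − (Y △ Z))), so 8 ∈ (Y ∩ (Z ∪ Y)) △ (W ∪ (W − (Y △ Z)))
8 ∉ ((Y ∩ (Z ∪ Y)) △ (W ∪ (W − (Y △ Z))))ᶜ since 8 ∈ ((Y ∩ (Z ∪ Y)) △ (W ∪ (W − (Y △ Z))))

No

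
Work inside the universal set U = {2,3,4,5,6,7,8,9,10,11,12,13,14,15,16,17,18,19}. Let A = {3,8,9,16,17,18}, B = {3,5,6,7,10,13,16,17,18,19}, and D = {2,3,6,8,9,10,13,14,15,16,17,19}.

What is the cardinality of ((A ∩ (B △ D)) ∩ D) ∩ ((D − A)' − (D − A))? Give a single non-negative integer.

B △ D = {2,5,7,8,9,14,15,18}
A ∩ (B △ D) = {8,9,18}
(A ∩ (B △ D)) ∩ D = {8,9}
D − A = {2,6,10,13,14,15,19}
(D − A)' = {3,4,5,7,8,9,11,12,16,17,18}
(D − A)' − (D − A) = {3,4,5,7,8,9,11,12,16,17,18}
((A ∩ (B △ D)) ∩ D) ∩ ((D − A)' − (D − A)) = {8,9}
|((A ∩ (B △ D)) ∩ D) ∩ ((D − A)' − (D − A))| = 2

2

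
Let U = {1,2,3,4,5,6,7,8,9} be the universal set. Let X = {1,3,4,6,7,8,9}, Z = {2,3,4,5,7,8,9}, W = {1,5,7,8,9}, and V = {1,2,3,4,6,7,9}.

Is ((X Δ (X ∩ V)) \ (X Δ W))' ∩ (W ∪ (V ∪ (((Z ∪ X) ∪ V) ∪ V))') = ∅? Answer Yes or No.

No

X ∩ V = {1,3,4,6,7,9}
X Δ (X ∩ V) = {8}
X Δ W = {3,4,5,6}
(X Δ (X ∩ V)) \ (X Δ W) = {8}
((X Δ (X ∩ V)) \ (X Δ W))' = {1,2,3,4,5,6,7,9}
Z ∪ X = {1,2,3,4,5,6,7,8,9}
(Z ∪ X) ∪ V = {1,2,3,4,5,6,7,8,9}
((Z ∪ X) ∪ V) ∪ V = {1,2,3,4,5,6,7,8,9}
V ∪ (((Z ∪ X) ∪ V) ∪ V) = {1,2,3,4,5,6,7,8,9}
(V ∪ (((Z ∪ X) ∪ V) ∪ V))' = {}
W ∪ (V ∪ (((Z ∪ X) ∪ V) ∪ V))' = {1,5,7,8,9}
1 lies in both, so they are not disjoint.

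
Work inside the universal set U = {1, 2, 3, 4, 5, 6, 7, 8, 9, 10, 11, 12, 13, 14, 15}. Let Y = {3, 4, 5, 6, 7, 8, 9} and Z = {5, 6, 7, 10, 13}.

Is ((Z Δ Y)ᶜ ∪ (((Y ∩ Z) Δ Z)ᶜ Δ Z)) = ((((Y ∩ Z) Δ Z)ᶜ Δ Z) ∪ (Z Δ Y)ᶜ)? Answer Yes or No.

Z Δ Y = {3, 4, 8, 9, 10, 13}
(Z Δ Y)ᶜ = {1, 2, 5, 6, 7, 11, 12, 14, 15}
Y ∩ Z = {5, 6, 7}
(Y ∩ Z) Δ Z = {10, 13}
((Y ∩ Z) Δ Z)ᶜ = {1, 2, 3, 4, 5, 6, 7, 8, 9, 11, 12, 14, 15}
((Y ∩ Z) Δ Z)ᶜ Δ Z = {1, 2, 3, 4, 8, 9, 10, 11, 12, 13, 14, 15}
(Z Δ Y)ᶜ ∪ (((Y ∩ Z) Δ Z)ᶜ Δ Z) = {1, 2, 3, 4, 5, 6, 7, 8, 9, 10, 11, 12, 13, 14, 15}
(((Y ∩ Z) Δ Z)ᶜ Δ Z) ∪ (Z Δ Y)ᶜ = {1, 2, 3, 4, 5, 6, 7, 8, 9, 10, 11, 12, 13, 14, 15}
Both equal {1, 2, 3, 4, 5, 6, 7, 8, 9, 10, 11, 12, 13, 14, 15}, so (Z Δ Y)ᶜ ∪ (((Y ∩ Z) Δ Z)ᶜ Δ Z) = (((Y ∩ Z) Δ Z)ᶜ Δ Z) ∪ (Z Δ Y)ᶜ.

Yes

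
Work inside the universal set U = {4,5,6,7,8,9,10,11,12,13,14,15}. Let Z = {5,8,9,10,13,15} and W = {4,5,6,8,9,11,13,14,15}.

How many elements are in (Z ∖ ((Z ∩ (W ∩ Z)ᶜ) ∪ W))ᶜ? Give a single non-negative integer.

W ∩ Z = {5,8,9,13,15}
(W ∩ Z)ᶜ = {4,6,7,10,11,12,14}
Z ∩ (W ∩ Z)ᶜ = {10}
(Z ∩ (W ∩ Z)ᶜ) ∪ W = {4,5,6,8,9,10,11,13,14,15}
Z ∖ ((Z ∩ (W ∩ Z)ᶜ) ∪ W) = {}
(Z ∖ ((Z ∩ (W ∩ Z)ᶜ) ∪ W))ᶜ = {4,5,6,7,8,9,10,11,12,13,14,15}
|(Z ∖ ((Z ∩ (W ∩ Z)ᶜ) ∪ W))ᶜ| = 12

12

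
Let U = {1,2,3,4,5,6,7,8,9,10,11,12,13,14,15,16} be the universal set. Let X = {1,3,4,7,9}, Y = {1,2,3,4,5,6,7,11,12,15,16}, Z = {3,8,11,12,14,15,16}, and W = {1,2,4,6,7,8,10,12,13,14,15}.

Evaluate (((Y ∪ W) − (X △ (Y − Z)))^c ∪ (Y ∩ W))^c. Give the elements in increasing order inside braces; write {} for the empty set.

{8,10,11,13,14,16}

Y ∪ W = {1,2,3,4,5,6,7,8,10,11,12,13,14,15,16}
Y − Z = {1,2,4,5,6,7}
X △ (Y − Z) = {2,3,5,6,9}
(Y ∪ W) − (X △ (Y − Z)) = {1,4,7,8,10,11,12,13,14,15,16}
((Y ∪ W) − (X △ (Y − Z)))^c = {2,3,5,6,9}
Y ∩ W = {1,2,4,6,7,12,15}
((Y ∪ W) − (X △ (Y − Z)))^c ∪ (Y ∩ W) = {1,2,3,4,5,6,7,9,12,15}
(((Y ∪ W) − (X △ (Y − Z)))^c ∪ (Y ∩ W))^c = {8,10,11,13,14,16}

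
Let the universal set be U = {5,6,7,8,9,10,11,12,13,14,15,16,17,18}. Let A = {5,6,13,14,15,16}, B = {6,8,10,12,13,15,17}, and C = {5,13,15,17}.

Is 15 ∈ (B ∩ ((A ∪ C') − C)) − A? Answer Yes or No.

15 ∈ C, so 15 ∉ C'
15 ∈ A and 15 ∉ C', so 15 ∈ A ∪ C'
15 ∈ (A ∪ C') and 15 ∈ C, so 15 ∉ (A ∪ C') − C
15 ∈ B and 15 ∉ ((A ∪ C') − C), so 15 ∉ B ∩ ((A ∪ C') − C)
15 ∉ (B ∩ ((A ∪ C') − C)) and 15 ∈ A, so 15 ∉ (B ∩ ((A ∪ C') − C)) − A

No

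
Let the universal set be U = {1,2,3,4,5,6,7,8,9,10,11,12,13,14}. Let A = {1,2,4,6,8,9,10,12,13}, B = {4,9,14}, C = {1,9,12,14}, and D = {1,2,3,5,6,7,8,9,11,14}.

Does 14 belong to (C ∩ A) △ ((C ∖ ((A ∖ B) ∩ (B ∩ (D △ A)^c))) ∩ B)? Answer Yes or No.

Yes

14 ∈ C and 14 ∉ A, so 14 ∉ C ∩ A
14 ∉ A and 14 ∈ B, so 14 ∉ A ∖ B
14 ∈ D and 14 ∉ A, so 14 ∈ D △ A
14 ∉ (D △ A)^c since 14 ∈ (D △ A)
14 ∈ B and 14 ∉ (D △ A)^c, so 14 ∉ B ∩ (D △ A)^c
14 ∉ (A ∖ B) and 14 ∉ (B ∩ (D △ A)^c), so 14 ∉ (A ∖ B) ∩ (B ∩ (D △ A)^c)
14 ∈ C and 14 ∉ ((A ∖ B) ∩ (B ∩ (D △ A)^c)), so 14 ∈ C ∖ ((A ∖ B) ∩ (B ∩ (D △ A)^c))
14 ∈ (C ∖ ((A ∖ B) ∩ (B ∩ (D △ A)^c))) and 14 ∈ B, so 14 ∈ (C ∖ ((A ∖ B) ∩ (B ∩ (D △ A)^c))) ∩ B
14 ∉ (C ∩ A) and 14 ∈ ((C ∖ ((A ∖ B) ∩ (B ∩ (D △ A)^c))) ∩ B), so 14 ∈ (C ∩ A) △ ((C ∖ ((A ∖ B) ∩ (B ∩ (D △ A)^c))) ∩ B)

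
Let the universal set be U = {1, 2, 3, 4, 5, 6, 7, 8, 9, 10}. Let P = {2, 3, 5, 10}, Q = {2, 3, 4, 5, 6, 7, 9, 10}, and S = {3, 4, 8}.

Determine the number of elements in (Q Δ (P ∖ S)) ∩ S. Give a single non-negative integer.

P ∖ S = {2, 5, 10}
Q Δ (P ∖ S) = {3, 4, 6, 7, 9}
(Q Δ (P ∖ S)) ∩ S = {3, 4}
|(Q Δ (P ∖ S)) ∩ S| = 2

2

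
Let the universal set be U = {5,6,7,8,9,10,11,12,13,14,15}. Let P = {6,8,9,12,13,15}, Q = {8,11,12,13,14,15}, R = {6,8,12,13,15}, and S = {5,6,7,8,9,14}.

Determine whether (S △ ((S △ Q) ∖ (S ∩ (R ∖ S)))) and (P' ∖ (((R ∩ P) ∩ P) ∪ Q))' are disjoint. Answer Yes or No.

S △ Q = {5,6,7,9,11,12,13,15}
R ∖ S = {12,13,15}
S ∩ (R ∖ S) = {}
(S △ Q) ∖ (S ∩ (R ∖ S)) = {5,6,7,9,11,12,13,15}
S △ ((S △ Q) ∖ (S ∩ (R ∖ S))) = {8,11,12,13,14,15}
P' = {5,7,10,11,14}
R ∩ P = {6,8,12,13,15}
(R ∩ P) ∩ P = {6,8,12,13,15}
((R ∩ P) ∩ P) ∪ Q = {6,8,11,12,13,14,15}
P' ∖ (((R ∩ P) ∩ P) ∪ Q) = {5,7,10}
(P' ∖ (((R ∩ P) ∩ P) ∪ Q))' = {6,8,9,11,12,13,14,15}
8 lies in both, so they are not disjoint.

No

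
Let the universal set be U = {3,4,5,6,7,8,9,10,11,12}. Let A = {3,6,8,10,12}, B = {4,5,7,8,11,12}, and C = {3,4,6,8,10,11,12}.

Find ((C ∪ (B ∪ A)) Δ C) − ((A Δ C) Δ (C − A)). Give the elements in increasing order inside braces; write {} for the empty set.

{5,7}

B ∪ A = {3,4,5,6,7,8,10,11,12}
C ∪ (B ∪ A) = {3,4,5,6,7,8,10,11,12}
(C ∪ (B ∪ A)) Δ C = {5,7}
A Δ C = {4,11}
C − A = {4,11}
(A Δ C) Δ (C − A) = {}
((C ∪ (B ∪ A)) Δ C) − ((A Δ C) Δ (C − A)) = {5,7}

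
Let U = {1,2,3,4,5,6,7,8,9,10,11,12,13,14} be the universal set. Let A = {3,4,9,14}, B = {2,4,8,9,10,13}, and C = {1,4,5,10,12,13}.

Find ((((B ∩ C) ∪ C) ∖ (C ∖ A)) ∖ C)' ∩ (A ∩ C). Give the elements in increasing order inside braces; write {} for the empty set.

B ∩ C = {4,10,13}
(B ∩ C) ∪ C = {1,4,5,10,12,13}
C ∖ A = {1,5,10,12,13}
((B ∩ C) ∪ C) ∖ (C ∖ A) = {4}
(((B ∩ C) ∪ C) ∖ (C ∖ A)) ∖ C = {}
((((B ∩ C) ∪ C) ∖ (C ∖ A)) ∖ C)' = {1,2,3,4,5,6,7,8,9,10,11,12,13,14}
A ∩ C = {4}
((((B ∩ C) ∪ C) ∖ (C ∖ A)) ∖ C)' ∩ (A ∩ C) = {4}

{4}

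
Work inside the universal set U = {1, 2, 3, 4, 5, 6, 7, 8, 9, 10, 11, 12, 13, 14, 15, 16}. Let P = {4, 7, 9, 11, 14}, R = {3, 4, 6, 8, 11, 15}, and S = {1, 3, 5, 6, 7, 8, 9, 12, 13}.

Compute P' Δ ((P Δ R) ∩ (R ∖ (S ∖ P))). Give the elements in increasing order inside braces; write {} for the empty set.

{1, 2, 3, 5, 6, 8, 10, 12, 13, 16}

P' = {1, 2, 3, 5, 6, 8, 10, 12, 13, 15, 16}
P Δ R = {3, 6, 7, 8, 9, 14, 15}
S ∖ P = {1, 3, 5, 6, 8, 12, 13}
R ∖ (S ∖ P) = {4, 11, 15}
(P Δ R) ∩ (R ∖ (S ∖ P)) = {15}
P' Δ ((P Δ R) ∩ (R ∖ (S ∖ P))) = {1, 2, 3, 5, 6, 8, 10, 12, 13, 16}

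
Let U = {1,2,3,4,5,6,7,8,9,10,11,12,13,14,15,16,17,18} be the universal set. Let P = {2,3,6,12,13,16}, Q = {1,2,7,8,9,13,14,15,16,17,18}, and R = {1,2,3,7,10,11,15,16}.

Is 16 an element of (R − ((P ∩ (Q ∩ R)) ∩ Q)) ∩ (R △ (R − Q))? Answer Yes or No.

No

16 ∈ Q and 16 ∈ R, so 16 ∈ Q ∩ R
16 ∈ P and 16 ∈ (Q ∩ R), so 16 ∈ P ∩ (Q ∩ R)
16 ∈ (P ∩ (Q ∩ R)) and 16 ∈ Q, so 16 ∈ (P ∩ (Q ∩ R)) ∩ Q
16 ∈ R and 16 ∈ ((P ∩ (Q ∩ R)) ∩ Q), so 16 ∉ R − ((P ∩ (Q ∩ R)) ∩ Q)
16 ∈ R and 16 ∈ Q, so 16 ∉ R − Q
16 ∈ R and 16 ∉ (R − Q), so 16 ∈ R △ (R − Q)
16 ∉ (R − ((P ∩ (Q ∩ R)) ∩ Q)) and 16 ∈ (R △ (R − Q)), so 16 ∉ (R − ((P ∩ (Q ∩ R)) ∩ Q)) ∩ (R △ (R − Q))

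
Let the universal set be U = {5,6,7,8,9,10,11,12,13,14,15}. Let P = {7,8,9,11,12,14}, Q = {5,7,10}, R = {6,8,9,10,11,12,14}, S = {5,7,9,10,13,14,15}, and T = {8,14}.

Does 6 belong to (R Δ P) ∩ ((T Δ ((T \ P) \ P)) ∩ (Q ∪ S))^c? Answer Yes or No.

Yes

6 ∈ R and 6 ∉ P, so 6 ∈ R Δ P
6 ∉ T and 6 ∉ P, so 6 ∉ T \ P
6 ∉ (T \ P) and 6 ∉ P, so 6 ∉ (T \ P) \ P
6 ∉ T and 6 ∉ ((T \ P) \ P), so 6 ∉ T Δ ((T \ P) \ P)
6 ∉ Q and 6 ∉ S, so 6 ∉ Q ∪ S
6 ∉ (T Δ ((T \ P) \ P)) and 6 ∉ (Q ∪ S), so 6 ∉ (T Δ ((T \ P) \ P)) ∩ (Q ∪ S)
6 ∈ ((T Δ ((T \ P) \ P)) ∩ (Q ∪ S))^c since 6 ∉ ((T Δ ((T \ P) \ P)) ∩ (Q ∪ S))
6 ∈ (R Δ P) and 6 ∈ ((T Δ ((T \ P) \ P)) ∩ (Q ∪ S))^c, so 6 ∈ (R Δ P) ∩ ((T Δ ((T \ P) \ P)) ∩ (Q ∪ S))^c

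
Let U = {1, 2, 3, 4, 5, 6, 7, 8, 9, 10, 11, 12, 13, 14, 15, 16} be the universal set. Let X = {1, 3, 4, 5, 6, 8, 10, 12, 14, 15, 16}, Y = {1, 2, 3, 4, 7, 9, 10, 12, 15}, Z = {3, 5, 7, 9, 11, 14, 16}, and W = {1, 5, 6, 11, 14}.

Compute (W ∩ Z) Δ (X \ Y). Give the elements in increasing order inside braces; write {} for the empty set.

{6, 8, 11, 16}

W ∩ Z = {5, 11, 14}
X \ Y = {5, 6, 8, 14, 16}
(W ∩ Z) Δ (X \ Y) = {6, 8, 11, 16}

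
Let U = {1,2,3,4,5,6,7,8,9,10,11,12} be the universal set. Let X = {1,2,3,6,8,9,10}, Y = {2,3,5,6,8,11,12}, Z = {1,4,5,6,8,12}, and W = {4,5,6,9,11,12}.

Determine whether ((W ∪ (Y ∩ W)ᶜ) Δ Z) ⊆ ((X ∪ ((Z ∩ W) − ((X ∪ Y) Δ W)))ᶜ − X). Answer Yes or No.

Y ∩ W = {5,6,11,12}
(Y ∩ W)ᶜ = {1,2,3,4,7,8,9,10}
W ∪ (Y ∩ W)ᶜ = {1,2,3,4,5,6,7,8,9,10,11,12}
(W ∪ (Y ∩ W)ᶜ) Δ Z = {2,3,7,9,10,11}
Z ∩ W = {4,5,6,12}
X ∪ Y = {1,2,3,5,6,8,9,10,11,12}
(X ∪ Y) Δ W = {1,2,3,4,8,10}
(Z ∩ W) − ((X ∪ Y) Δ W) = {5,6,12}
X ∪ ((Z ∩ W) − ((X ∪ Y) Δ W)) = {1,2,3,5,6,8,9,10,12}
(X ∪ ((Z ∩ W) − ((X ∪ Y) Δ W)))ᶜ = {4,7,11}
(X ∪ ((Z ∩ W) − ((X ∪ Y) Δ W)))ᶜ − X = {4,7,11}
2 ∈ (W ∪ (Y ∩ W)ᶜ) Δ Z but 2 ∉ (X ∪ ((Z ∩ W) − ((X ∪ Y) Δ W)))ᶜ − X, so the inclusion fails.

No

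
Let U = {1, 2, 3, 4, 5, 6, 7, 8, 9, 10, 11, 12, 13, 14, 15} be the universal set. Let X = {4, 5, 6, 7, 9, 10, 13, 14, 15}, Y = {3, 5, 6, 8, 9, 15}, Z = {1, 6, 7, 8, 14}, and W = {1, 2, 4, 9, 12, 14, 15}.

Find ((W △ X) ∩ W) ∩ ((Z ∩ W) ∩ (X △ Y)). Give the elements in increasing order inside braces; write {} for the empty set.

{}

W △ X = {1, 2, 5, 6, 7, 10, 12, 13}
(W △ X) ∩ W = {1, 2, 12}
Z ∩ W = {1, 14}
X △ Y = {3, 4, 7, 8, 10, 13, 14}
(Z ∩ W) ∩ (X △ Y) = {14}
((W △ X) ∩ W) ∩ ((Z ∩ W) ∩ (X △ Y)) = {}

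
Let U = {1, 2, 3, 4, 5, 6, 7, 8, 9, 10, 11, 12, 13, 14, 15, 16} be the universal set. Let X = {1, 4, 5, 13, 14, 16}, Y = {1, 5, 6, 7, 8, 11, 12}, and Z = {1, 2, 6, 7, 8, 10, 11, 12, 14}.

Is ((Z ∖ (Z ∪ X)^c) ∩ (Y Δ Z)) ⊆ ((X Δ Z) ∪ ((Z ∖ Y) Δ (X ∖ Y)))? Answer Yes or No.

No

Z ∪ X = {1, 2, 4, 5, 6, 7, 8, 10, 11, 12, 13, 14, 16}
(Z ∪ X)^c = {3, 9, 15}
Z ∖ (Z ∪ X)^c = {1, 2, 6, 7, 8, 10, 11, 12, 14}
Y Δ Z = {2, 5, 10, 14}
(Z ∖ (Z ∪ X)^c) ∩ (Y Δ Z) = {2, 10, 14}
X Δ Z = {2, 4, 5, 6, 7, 8, 10, 11, 12, 13, 16}
Z ∖ Y = {2, 10, 14}
X ∖ Y = {4, 13, 14, 16}
(Z ∖ Y) Δ (X ∖ Y) = {2, 4, 10, 13, 16}
(X Δ Z) ∪ ((Z ∖ Y) Δ (X ∖ Y)) = {2, 4, 5, 6, 7, 8, 10, 11, 12, 13, 16}
14 ∈ (Z ∖ (Z ∪ X)^c) ∩ (Y Δ Z) but 14 ∉ (X Δ Z) ∪ ((Z ∖ Y) Δ (X ∖ Y)), so the inclusion fails.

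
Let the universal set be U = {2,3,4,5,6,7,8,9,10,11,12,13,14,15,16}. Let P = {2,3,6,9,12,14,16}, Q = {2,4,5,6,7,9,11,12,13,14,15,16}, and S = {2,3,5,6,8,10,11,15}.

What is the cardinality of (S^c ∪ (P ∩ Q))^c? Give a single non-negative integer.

S^c = {4,7,9,12,13,14,16}
P ∩ Q = {2,6,9,12,14,16}
S^c ∪ (P ∩ Q) = {2,4,6,7,9,12,13,14,16}
(S^c ∪ (P ∩ Q))^c = {3,5,8,10,11,15}
|(S^c ∪ (P ∩ Q))^c| = 6

6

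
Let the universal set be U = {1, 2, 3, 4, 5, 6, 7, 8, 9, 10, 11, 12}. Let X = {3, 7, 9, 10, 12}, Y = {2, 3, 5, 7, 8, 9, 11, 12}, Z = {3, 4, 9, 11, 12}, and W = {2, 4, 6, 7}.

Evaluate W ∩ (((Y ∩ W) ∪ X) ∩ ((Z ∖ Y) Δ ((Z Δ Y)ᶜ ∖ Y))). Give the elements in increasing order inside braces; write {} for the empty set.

{}

Y ∩ W = {2, 7}
(Y ∩ W) ∪ X = {2, 3, 7, 9, 10, 12}
Z ∖ Y = {4}
Z Δ Y = {2, 4, 5, 7, 8}
(Z Δ Y)ᶜ = {1, 3, 6, 9, 10, 11, 12}
(Z Δ Y)ᶜ ∖ Y = {1, 6, 10}
(Z ∖ Y) Δ ((Z Δ Y)ᶜ ∖ Y) = {1, 4, 6, 10}
((Y ∩ W) ∪ X) ∩ ((Z ∖ Y) Δ ((Z Δ Y)ᶜ ∖ Y)) = {10}
W ∩ (((Y ∩ W) ∪ X) ∩ ((Z ∖ Y) Δ ((Z Δ Y)ᶜ ∖ Y))) = {}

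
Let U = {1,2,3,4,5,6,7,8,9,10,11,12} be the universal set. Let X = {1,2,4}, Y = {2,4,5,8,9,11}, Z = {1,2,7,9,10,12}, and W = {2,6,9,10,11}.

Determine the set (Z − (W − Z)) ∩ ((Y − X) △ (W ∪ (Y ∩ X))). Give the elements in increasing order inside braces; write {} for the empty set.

{2,10}

W − Z = {6,11}
Z − (W − Z) = {1,2,7,9,10,12}
Y − X = {5,8,9,11}
Y ∩ X = {2,4}
W ∪ (Y ∩ X) = {2,4,6,9,10,11}
(Y − X) △ (W ∪ (Y ∩ X)) = {2,4,5,6,8,10}
(Z − (W − Z)) ∩ ((Y − X) △ (W ∪ (Y ∩ X))) = {2,10}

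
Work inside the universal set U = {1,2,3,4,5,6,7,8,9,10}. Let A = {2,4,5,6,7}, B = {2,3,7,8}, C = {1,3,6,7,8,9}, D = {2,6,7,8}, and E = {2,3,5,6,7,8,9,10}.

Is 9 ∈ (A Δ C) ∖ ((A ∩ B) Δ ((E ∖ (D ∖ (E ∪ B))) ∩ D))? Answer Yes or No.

Yes

9 ∉ A and 9 ∈ C, so 9 ∈ A Δ C
9 ∉ A and 9 ∉ B, so 9 ∉ A ∩ B
9 ∈ E and 9 ∉ B, so 9 ∈ E ∪ B
9 ∉ D and 9 ∈ (E ∪ B), so 9 ∉ D ∖ (E ∪ B)
9 ∈ E and 9 ∉ (D ∖ (E ∪ B)), so 9 ∈ E ∖ (D ∖ (E ∪ B))
9 ∈ (E ∖ (D ∖ (E ∪ B))) and 9 ∉ D, so 9 ∉ (E ∖ (D ∖ (E ∪ B))) ∩ D
9 ∉ (A ∩ B) and 9 ∉ ((E ∖ (D ∖ (E ∪ B))) ∩ D), so 9 ∉ (A ∩ B) Δ ((E ∖ (D ∖ (E ∪ B))) ∩ D)
9 ∈ (A Δ C) and 9 ∉ ((A ∩ B) Δ ((E ∖ (D ∖ (E ∪ B))) ∩ D)), so 9 ∈ (A Δ C) ∖ ((A ∩ B) Δ ((E ∖ (D ∖ (E ∪ B))) ∩ D))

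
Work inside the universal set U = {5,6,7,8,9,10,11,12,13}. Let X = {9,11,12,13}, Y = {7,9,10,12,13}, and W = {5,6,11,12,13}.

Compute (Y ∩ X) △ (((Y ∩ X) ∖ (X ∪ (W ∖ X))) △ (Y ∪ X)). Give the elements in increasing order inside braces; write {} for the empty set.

{7,10,11}

Y ∩ X = {9,12,13}
W ∖ X = {5,6}
X ∪ (W ∖ X) = {5,6,9,11,12,13}
(Y ∩ X) ∖ (X ∪ (W ∖ X)) = {}
Y ∪ X = {7,9,10,11,12,13}
((Y ∩ X) ∖ (X ∪ (W ∖ X))) △ (Y ∪ X) = {7,9,10,11,12,13}
(Y ∩ X) △ (((Y ∩ X) ∖ (X ∪ (W ∖ X))) △ (Y ∪ X)) = {7,10,11}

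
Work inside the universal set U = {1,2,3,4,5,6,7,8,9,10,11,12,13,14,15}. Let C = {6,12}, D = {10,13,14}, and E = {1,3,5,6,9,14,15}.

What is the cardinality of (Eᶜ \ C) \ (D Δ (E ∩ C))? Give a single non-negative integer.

5

Eᶜ = {2,4,7,8,10,11,12,13}
Eᶜ \ C = {2,4,7,8,10,11,13}
E ∩ C = {6}
D Δ (E ∩ C) = {6,10,13,14}
(Eᶜ \ C) \ (D Δ (E ∩ C)) = {2,4,7,8,11}
|(Eᶜ \ C) \ (D Δ (E ∩ C))| = 5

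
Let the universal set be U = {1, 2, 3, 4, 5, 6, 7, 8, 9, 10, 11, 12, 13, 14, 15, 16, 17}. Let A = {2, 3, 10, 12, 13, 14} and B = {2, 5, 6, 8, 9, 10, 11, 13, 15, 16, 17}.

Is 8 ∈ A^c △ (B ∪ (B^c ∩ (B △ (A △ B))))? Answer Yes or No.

No

8 ∉ A, so 8 ∈ A^c
8 ∈ B, so 8 ∉ B^c
8 ∉ A and 8 ∈ B, so 8 ∈ A △ B
8 ∈ B and 8 ∈ (A △ B), so 8 ∉ B △ (A △ B)
8 ∉ B^c and 8 ∉ (B △ (A △ B)), so 8 ∉ B^c ∩ (B △ (A △ B))
8 ∈ B and 8 ∉ (B^c ∩ (B △ (A △ B))), so 8 ∈ B ∪ (B^c ∩ (B △ (A △ B)))
8 ∈ A^c and 8 ∈ (B ∪ (B^c ∩ (B △ (A △ B)))), so 8 ∉ A^c △ (B ∪ (B^c ∩ (B △ (A △ B))))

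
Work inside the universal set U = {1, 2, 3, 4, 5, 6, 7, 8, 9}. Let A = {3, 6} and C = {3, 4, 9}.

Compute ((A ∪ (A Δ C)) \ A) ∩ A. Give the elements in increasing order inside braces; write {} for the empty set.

A Δ C = {4, 6, 9}
A ∪ (A Δ C) = {3, 4, 6, 9}
(A ∪ (A Δ C)) \ A = {4, 9}
((A ∪ (A Δ C)) \ A) ∩ A = {}

{}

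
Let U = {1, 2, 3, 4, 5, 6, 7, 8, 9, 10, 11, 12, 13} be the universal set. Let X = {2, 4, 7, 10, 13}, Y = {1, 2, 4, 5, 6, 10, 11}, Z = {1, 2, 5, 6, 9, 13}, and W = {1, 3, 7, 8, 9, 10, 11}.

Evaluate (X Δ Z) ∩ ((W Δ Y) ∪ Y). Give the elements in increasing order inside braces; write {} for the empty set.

X Δ Z = {1, 4, 5, 6, 7, 9, 10}
W Δ Y = {2, 3, 4, 5, 6, 7, 8, 9}
(W Δ Y) ∪ Y = {1, 2, 3, 4, 5, 6, 7, 8, 9, 10, 11}
(X Δ Z) ∩ ((W Δ Y) ∪ Y) = {1, 4, 5, 6, 7, 9, 10}

{1, 4, 5, 6, 7, 9, 10}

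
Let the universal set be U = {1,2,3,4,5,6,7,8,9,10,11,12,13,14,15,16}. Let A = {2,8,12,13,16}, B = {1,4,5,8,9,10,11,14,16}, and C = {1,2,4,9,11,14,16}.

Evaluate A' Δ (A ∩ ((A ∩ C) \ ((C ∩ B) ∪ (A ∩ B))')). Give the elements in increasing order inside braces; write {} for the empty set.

{1,3,4,5,6,7,9,10,11,14,15,16}

A' = {1,3,4,5,6,7,9,10,11,14,15}
A ∩ C = {2,16}
C ∩ B = {1,4,9,11,14,16}
A ∩ B = {8,16}
(C ∩ B) ∪ (A ∩ B) = {1,4,8,9,11,14,16}
((C ∩ B) ∪ (A ∩ B))' = {2,3,5,6,7,10,12,13,15}
(A ∩ C) \ ((C ∩ B) ∪ (A ∩ B))' = {16}
A ∩ ((A ∩ C) \ ((C ∩ B) ∪ (A ∩ B))') = {16}
A' Δ (A ∩ ((A ∩ C) \ ((C ∩ B) ∪ (A ∩ B))')) = {1,3,4,5,6,7,9,10,11,14,15,16}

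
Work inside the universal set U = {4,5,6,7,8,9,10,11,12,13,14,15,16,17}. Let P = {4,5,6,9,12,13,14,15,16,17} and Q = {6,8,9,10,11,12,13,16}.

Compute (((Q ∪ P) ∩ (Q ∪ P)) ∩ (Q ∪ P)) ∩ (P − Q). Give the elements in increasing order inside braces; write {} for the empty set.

Q ∪ P = {4,5,6,8,9,10,11,12,13,14,15,16,17}
(Q ∪ P) ∩ (Q ∪ P) = {4,5,6,8,9,10,11,12,13,14,15,16,17}
((Q ∪ P) ∩ (Q ∪ P)) ∩ (Q ∪ P) = {4,5,6,8,9,10,11,12,13,14,15,16,17}
P − Q = {4,5,14,15,17}
(((Q ∪ P) ∩ (Q ∪ P)) ∩ (Q ∪ P)) ∩ (P − Q) = {4,5,14,15,17}

{4,5,14,15,17}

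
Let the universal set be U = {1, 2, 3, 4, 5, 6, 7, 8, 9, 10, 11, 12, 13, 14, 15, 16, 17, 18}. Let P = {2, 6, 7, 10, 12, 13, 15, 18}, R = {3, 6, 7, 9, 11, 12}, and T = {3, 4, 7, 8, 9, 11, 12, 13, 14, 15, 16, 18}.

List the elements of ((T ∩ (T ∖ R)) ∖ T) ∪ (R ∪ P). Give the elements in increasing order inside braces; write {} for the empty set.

T ∖ R = {4, 8, 13, 14, 15, 16, 18}
T ∩ (T ∖ R) = {4, 8, 13, 14, 15, 16, 18}
(T ∩ (T ∖ R)) ∖ T = {}
R ∪ P = {2, 3, 6, 7, 9, 10, 11, 12, 13, 15, 18}
((T ∩ (T ∖ R)) ∖ T) ∪ (R ∪ P) = {2, 3, 6, 7, 9, 10, 11, 12, 13, 15, 18}

{2, 3, 6, 7, 9, 10, 11, 12, 13, 15, 18}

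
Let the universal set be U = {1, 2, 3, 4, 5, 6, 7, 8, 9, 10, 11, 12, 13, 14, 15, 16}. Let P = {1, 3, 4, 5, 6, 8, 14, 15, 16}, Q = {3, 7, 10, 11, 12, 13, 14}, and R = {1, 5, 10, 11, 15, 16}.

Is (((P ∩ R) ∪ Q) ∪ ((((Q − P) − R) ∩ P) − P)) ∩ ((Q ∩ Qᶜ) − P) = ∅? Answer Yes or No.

P ∩ R = {1, 5, 15, 16}
(P ∩ R) ∪ Q = {1, 3, 5, 7, 10, 11, 12, 13, 14, 15, 16}
Q − P = {7, 10, 11, 12, 13}
(Q − P) − R = {7, 12, 13}
((Q − P) − R) ∩ P = {}
(((Q − P) − R) ∩ P) − P = {}
((P ∩ R) ∪ Q) ∪ ((((Q − P) − R) ∩ P) − P) = {1, 3, 5, 7, 10, 11, 12, 13, 14, 15, 16}
Qᶜ = {1, 2, 4, 5, 6, 8, 9, 15, 16}
Q ∩ Qᶜ = {}
(Q ∩ Qᶜ) − P = {}
{1, 3, 5, 7, 10, 11, 12, 13, 14, 15, 16} and {} share no elements.

Yes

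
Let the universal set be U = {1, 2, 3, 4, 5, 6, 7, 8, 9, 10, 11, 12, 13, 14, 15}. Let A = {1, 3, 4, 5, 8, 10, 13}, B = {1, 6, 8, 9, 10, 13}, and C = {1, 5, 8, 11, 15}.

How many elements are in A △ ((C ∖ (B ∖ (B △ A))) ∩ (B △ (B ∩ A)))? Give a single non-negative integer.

B △ A = {3, 4, 5, 6, 9}
B ∖ (B △ A) = {1, 8, 10, 13}
C ∖ (B ∖ (B △ A)) = {5, 11, 15}
B ∩ A = {1, 8, 10, 13}
B △ (B ∩ A) = {6, 9}
(C ∖ (B ∖ (B △ A))) ∩ (B △ (B ∩ A)) = {}
A △ ((C ∖ (B ∖ (B △ A))) ∩ (B △ (B ∩ A))) = {1, 3, 4, 5, 8, 10, 13}
|A △ ((C ∖ (B ∖ (B △ A))) ∩ (B △ (B ∩ A)))| = 7

7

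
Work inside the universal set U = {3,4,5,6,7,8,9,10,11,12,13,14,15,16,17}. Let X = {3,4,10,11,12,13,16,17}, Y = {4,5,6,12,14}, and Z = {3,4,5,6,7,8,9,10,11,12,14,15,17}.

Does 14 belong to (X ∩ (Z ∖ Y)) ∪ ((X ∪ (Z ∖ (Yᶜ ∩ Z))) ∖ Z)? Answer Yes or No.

14 ∈ Z and 14 ∈ Y, so 14 ∉ Z ∖ Y
14 ∉ X and 14 ∉ (Z ∖ Y), so 14 ∉ X ∩ (Z ∖ Y)
14 ∈ Y, so 14 ∉ Yᶜ
14 ∉ Yᶜ and 14 ∈ Z, so 14 ∉ Yᶜ ∩ Z
14 ∈ Z and 14 ∉ (Yᶜ ∩ Z), so 14 ∈ Z ∖ (Yᶜ ∩ Z)
14 ∉ X and 14 ∈ (Z ∖ (Yᶜ ∩ Z)), so 14 ∈ X ∪ (Z ∖ (Yᶜ ∩ Z))
14 ∈ (X ∪ (Z ∖ (Yᶜ ∩ Z))) and 14 ∈ Z, so 14 ∉ (X ∪ (Z ∖ (Yᶜ ∩ Z))) ∖ Z
14 ∉ (X ∩ (Z ∖ Y)) and 14 ∉ ((X ∪ (Z ∖ (Yᶜ ∩ Z))) ∖ Z), so 14 ∉ (X ∩ (Z ∖ Y)) ∪ ((X ∪ (Z ∖ (Yᶜ ∩ Z))) ∖ Z)

No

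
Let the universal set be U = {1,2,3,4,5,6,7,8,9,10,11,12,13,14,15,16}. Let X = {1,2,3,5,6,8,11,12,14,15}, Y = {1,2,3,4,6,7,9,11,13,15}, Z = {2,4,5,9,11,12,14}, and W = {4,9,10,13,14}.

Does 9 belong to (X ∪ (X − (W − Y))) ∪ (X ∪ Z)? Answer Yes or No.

9 ∈ W and 9 ∈ Y, so 9 ∉ W − Y
9 ∉ X and 9 ∉ (W − Y), so 9 ∉ X − (W − Y)
9 ∉ X and 9 ∉ (X − (W − Y)), so 9 ∉ X ∪ (X − (W − Y))
9 ∉ X and 9 ∈ Z, so 9 ∈ X ∪ Z
9 ∉ (X ∪ (X − (W − Y))) and 9 ∈ (X ∪ Z), so 9 ∈ (X ∪ (X − (W − Y))) ∪ (X ∪ Z)

Yes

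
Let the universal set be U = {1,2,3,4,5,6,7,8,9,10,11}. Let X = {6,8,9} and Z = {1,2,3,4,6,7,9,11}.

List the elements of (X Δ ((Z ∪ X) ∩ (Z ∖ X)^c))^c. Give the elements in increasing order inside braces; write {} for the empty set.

{1,2,3,4,5,6,7,8,9,10,11}

Z ∪ X = {1,2,3,4,6,7,8,9,11}
Z ∖ X = {1,2,3,4,7,11}
(Z ∖ X)^c = {5,6,8,9,10}
(Z ∪ X) ∩ (Z ∖ X)^c = {6,8,9}
X Δ ((Z ∪ X) ∩ (Z ∖ X)^c) = {}
(X Δ ((Z ∪ X) ∩ (Z ∖ X)^c))^c = {1,2,3,4,5,6,7,8,9,10,11}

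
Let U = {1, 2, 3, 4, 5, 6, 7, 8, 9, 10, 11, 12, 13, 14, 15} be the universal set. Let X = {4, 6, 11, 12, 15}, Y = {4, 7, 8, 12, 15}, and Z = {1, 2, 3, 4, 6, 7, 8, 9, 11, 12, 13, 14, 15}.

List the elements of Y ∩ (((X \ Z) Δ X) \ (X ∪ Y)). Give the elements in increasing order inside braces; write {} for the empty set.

X \ Z = {}
(X \ Z) Δ X = {4, 6, 11, 12, 15}
X ∪ Y = {4, 6, 7, 8, 11, 12, 15}
((X \ Z) Δ X) \ (X ∪ Y) = {}
Y ∩ (((X \ Z) Δ X) \ (X ∪ Y)) = {}

{}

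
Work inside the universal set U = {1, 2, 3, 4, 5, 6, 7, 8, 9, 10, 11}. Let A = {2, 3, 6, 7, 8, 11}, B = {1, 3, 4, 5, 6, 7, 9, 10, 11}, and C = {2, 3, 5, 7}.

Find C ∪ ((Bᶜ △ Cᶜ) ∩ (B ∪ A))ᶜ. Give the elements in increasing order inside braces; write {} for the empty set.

Bᶜ = {2, 8}
Cᶜ = {1, 4, 6, 8, 9, 10, 11}
Bᶜ △ Cᶜ = {1, 2, 4, 6, 9, 10, 11}
B ∪ A = {1, 2, 3, 4, 5, 6, 7, 8, 9, 10, 11}
(Bᶜ △ Cᶜ) ∩ (B ∪ A) = {1, 2, 4, 6, 9, 10, 11}
((Bᶜ △ Cᶜ) ∩ (B ∪ A))ᶜ = {3, 5, 7, 8}
C ∪ ((Bᶜ △ Cᶜ) ∩ (B ∪ A))ᶜ = {2, 3, 5, 7, 8}

{2, 3, 5, 7, 8}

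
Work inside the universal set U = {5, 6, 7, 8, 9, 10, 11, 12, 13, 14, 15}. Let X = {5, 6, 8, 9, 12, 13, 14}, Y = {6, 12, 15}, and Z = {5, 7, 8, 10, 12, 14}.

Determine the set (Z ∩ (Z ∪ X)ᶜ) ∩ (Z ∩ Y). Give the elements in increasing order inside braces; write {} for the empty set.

{}

Z ∪ X = {5, 6, 7, 8, 9, 10, 12, 13, 14}
(Z ∪ X)ᶜ = {11, 15}
Z ∩ (Z ∪ X)ᶜ = {}
Z ∩ Y = {12}
(Z ∩ (Z ∪ X)ᶜ) ∩ (Z ∩ Y) = {}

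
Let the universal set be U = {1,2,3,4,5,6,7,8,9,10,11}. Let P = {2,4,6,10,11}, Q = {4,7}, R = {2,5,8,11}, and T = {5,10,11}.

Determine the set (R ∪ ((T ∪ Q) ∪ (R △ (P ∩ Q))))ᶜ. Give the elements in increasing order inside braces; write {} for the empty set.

{1,3,6,9}

T ∪ Q = {4,5,7,10,11}
P ∩ Q = {4}
R △ (P ∩ Q) = {2,4,5,8,11}
(T ∪ Q) ∪ (R △ (P ∩ Q)) = {2,4,5,7,8,10,11}
R ∪ ((T ∪ Q) ∪ (R △ (P ∩ Q))) = {2,4,5,7,8,10,11}
(R ∪ ((T ∪ Q) ∪ (R △ (P ∩ Q))))ᶜ = {1,3,6,9}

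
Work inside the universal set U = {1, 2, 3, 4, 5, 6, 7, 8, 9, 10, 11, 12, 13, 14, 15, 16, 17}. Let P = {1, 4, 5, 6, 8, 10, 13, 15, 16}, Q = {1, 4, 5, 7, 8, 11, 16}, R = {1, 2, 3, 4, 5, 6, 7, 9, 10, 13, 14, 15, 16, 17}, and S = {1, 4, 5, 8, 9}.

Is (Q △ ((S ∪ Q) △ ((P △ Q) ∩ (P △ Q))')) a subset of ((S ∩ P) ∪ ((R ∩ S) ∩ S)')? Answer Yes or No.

Yes

S ∪ Q = {1, 4, 5, 7, 8, 9, 11, 16}
P △ Q = {6, 7, 10, 11, 13, 15}
(P △ Q) ∩ (P △ Q) = {6, 7, 10, 11, 13, 15}
((P △ Q) ∩ (P △ Q))' = {1, 2, 3, 4, 5, 8, 9, 12, 14, 16, 17}
(S ∪ Q) △ ((P △ Q) ∩ (P △ Q))' = {2, 3, 7, 11, 12, 14, 17}
Q △ ((S ∪ Q) △ ((P △ Q) ∩ (P △ Q))') = {1, 2, 3, 4, 5, 8, 12, 14, 16, 17}
S ∩ P = {1, 4, 5, 8}
R ∩ S = {1, 4, 5, 9}
(R ∩ S) ∩ S = {1, 4, 5, 9}
((R ∩ S) ∩ S)' = {2, 3, 6, 7, 8, 10, 11, 12, 13, 14, 15, 16, 17}
(S ∩ P) ∪ ((R ∩ S) ∩ S)' = {1, 2, 3, 4, 5, 6, 7, 8, 10, 11, 12, 13, 14, 15, 16, 17}
Every element of {1, 2, 3, 4, 5, 8, 12, 14, 16, 17} is in {1, 2, 3, 4, 5, 6, 7, 8, 10, 11, 12, 13, 14, 15, 16, 17}, so Q △ ((S ∪ Q) △ ((P △ Q) ∩ (P △ Q))') ⊆ (S ∩ P) ∪ ((R ∩ S) ∩ S)'.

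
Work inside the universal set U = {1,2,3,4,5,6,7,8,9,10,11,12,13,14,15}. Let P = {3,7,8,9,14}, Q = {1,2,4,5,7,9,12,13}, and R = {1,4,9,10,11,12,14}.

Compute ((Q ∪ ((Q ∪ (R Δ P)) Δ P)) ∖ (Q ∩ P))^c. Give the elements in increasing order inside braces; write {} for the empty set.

{3,6,7,8,9,15}

R Δ P = {1,3,4,7,8,10,11,12}
Q ∪ (R Δ P) = {1,2,3,4,5,7,8,9,10,11,12,13}
(Q ∪ (R Δ P)) Δ P = {1,2,4,5,10,11,12,13,14}
Q ∪ ((Q ∪ (R Δ P)) Δ P) = {1,2,4,5,7,9,10,11,12,13,14}
Q ∩ P = {7,9}
(Q ∪ ((Q ∪ (R Δ P)) Δ P)) ∖ (Q ∩ P) = {1,2,4,5,10,11,12,13,14}
((Q ∪ ((Q ∪ (R Δ P)) Δ P)) ∖ (Q ∩ P))^c = {3,6,7,8,9,15}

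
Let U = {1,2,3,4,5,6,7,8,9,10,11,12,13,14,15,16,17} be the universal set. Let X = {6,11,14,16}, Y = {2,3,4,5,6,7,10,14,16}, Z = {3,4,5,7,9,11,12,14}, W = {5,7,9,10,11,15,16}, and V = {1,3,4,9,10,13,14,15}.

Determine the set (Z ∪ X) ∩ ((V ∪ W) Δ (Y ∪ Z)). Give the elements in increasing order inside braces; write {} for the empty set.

{6,12}

Z ∪ X = {3,4,5,6,7,9,11,12,14,16}
V ∪ W = {1,3,4,5,7,9,10,11,13,14,15,16}
Y ∪ Z = {2,3,4,5,6,7,9,10,11,12,14,16}
(V ∪ W) Δ (Y ∪ Z) = {1,2,6,12,13,15}
(Z ∪ X) ∩ ((V ∪ W) Δ (Y ∪ Z)) = {6,12}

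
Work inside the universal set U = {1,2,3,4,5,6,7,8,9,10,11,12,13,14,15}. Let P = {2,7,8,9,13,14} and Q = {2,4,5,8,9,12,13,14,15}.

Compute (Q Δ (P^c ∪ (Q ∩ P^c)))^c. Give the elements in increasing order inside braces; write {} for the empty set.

{4,5,7,12,15}

P^c = {1,3,4,5,6,10,11,12,15}
Q ∩ P^c = {4,5,12,15}
P^c ∪ (Q ∩ P^c) = {1,3,4,5,6,10,11,12,15}
Q Δ (P^c ∪ (Q ∩ P^c)) = {1,2,3,6,8,9,10,11,13,14}
(Q Δ (P^c ∪ (Q ∩ P^c)))^c = {4,5,7,12,15}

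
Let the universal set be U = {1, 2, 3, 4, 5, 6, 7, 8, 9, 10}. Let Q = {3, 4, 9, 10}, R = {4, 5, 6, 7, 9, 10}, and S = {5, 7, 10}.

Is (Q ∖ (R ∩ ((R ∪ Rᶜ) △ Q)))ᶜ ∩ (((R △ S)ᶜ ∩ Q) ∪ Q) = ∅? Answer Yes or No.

Rᶜ = {1, 2, 3, 8}
R ∪ Rᶜ = {1, 2, 3, 4, 5, 6, 7, 8, 9, 10}
(R ∪ Rᶜ) △ Q = {1, 2, 5, 6, 7, 8}
R ∩ ((R ∪ Rᶜ) △ Q) = {5, 6, 7}
Q ∖ (R ∩ ((R ∪ Rᶜ) △ Q)) = {3, 4, 9, 10}
(Q ∖ (R ∩ ((R ∪ Rᶜ) △ Q)))ᶜ = {1, 2, 5, 6, 7, 8}
R △ S = {4, 6, 9}
(R △ S)ᶜ = {1, 2, 3, 5, 7, 8, 10}
(R △ S)ᶜ ∩ Q = {3, 10}
((R △ S)ᶜ ∩ Q) ∪ Q = {3, 4, 9, 10}
{1, 2, 5, 6, 7, 8} and {3, 4, 9, 10} share no elements.

Yes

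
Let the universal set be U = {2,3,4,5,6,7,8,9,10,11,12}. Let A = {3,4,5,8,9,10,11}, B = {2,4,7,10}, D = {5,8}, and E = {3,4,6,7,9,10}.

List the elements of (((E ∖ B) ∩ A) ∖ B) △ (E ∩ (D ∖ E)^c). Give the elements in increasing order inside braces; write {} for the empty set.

E ∖ B = {3,6,9}
(E ∖ B) ∩ A = {3,9}
((E ∖ B) ∩ A) ∖ B = {3,9}
D ∖ E = {5,8}
(D ∖ E)^c = {2,3,4,6,7,9,10,11,12}
E ∩ (D ∖ E)^c = {3,4,6,7,9,10}
(((E ∖ B) ∩ A) ∖ B) △ (E ∩ (D ∖ E)^c) = {4,6,7,10}

{4,6,7,10}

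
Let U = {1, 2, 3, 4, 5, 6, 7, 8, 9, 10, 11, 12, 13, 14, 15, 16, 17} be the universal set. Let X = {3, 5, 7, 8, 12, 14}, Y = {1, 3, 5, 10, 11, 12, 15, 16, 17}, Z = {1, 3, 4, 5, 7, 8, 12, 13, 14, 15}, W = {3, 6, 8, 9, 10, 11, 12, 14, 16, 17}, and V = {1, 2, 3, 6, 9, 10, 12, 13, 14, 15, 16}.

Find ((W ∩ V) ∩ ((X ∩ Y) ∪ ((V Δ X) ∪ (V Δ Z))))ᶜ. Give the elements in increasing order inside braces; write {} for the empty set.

W ∩ V = {3, 6, 9, 10, 12, 14, 16}
X ∩ Y = {3, 5, 12}
V Δ X = {1, 2, 5, 6, 7, 8, 9, 10, 13, 15, 16}
V Δ Z = {2, 4, 5, 6, 7, 8, 9, 10, 16}
(V Δ X) ∪ (V Δ Z) = {1, 2, 4, 5, 6, 7, 8, 9, 10, 13, 15, 16}
(X ∩ Y) ∪ ((V Δ X) ∪ (V Δ Z)) = {1, 2, 3, 4, 5, 6, 7, 8, 9, 10, 12, 13, 15, 16}
(W ∩ V) ∩ ((X ∩ Y) ∪ ((V Δ X) ∪ (V Δ Z))) = {3, 6, 9, 10, 12, 16}
((W ∩ V) ∩ ((X ∩ Y) ∪ ((V Δ X) ∪ (V Δ Z))))ᶜ = {1, 2, 4, 5, 7, 8, 11, 13, 14, 15, 17}

{1, 2, 4, 5, 7, 8, 11, 13, 14, 15, 17}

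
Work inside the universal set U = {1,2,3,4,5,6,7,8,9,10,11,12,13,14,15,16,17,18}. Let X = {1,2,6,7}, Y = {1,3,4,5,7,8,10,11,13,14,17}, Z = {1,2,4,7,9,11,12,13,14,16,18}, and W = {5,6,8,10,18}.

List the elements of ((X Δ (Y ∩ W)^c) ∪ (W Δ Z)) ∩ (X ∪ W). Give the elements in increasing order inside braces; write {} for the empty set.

Y ∩ W = {5,8,10}
(Y ∩ W)^c = {1,2,3,4,6,7,9,11,12,13,14,15,16,17,18}
X Δ (Y ∩ W)^c = {3,4,9,11,12,13,14,15,16,17,18}
W Δ Z = {1,2,4,5,6,7,8,9,10,11,12,13,14,16}
(X Δ (Y ∩ W)^c) ∪ (W Δ Z) = {1,2,3,4,5,6,7,8,9,10,11,12,13,14,15,16,17,18}
X ∪ W = {1,2,5,6,7,8,10,18}
((X Δ (Y ∩ W)^c) ∪ (W Δ Z)) ∩ (X ∪ W) = {1,2,5,6,7,8,10,18}

{1,2,5,6,7,8,10,18}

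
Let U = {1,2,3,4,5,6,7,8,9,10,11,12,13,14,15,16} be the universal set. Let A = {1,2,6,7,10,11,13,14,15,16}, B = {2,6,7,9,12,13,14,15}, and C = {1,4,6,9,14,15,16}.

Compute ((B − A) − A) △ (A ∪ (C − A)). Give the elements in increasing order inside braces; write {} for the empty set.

B − A = {9,12}
(B − A) − A = {9,12}
C − A = {4,9}
A ∪ (C − A) = {1,2,4,6,7,9,10,11,13,14,15,16}
((B − A) − A) △ (A ∪ (C − A)) = {1,2,4,6,7,10,11,12,13,14,15,16}

{1,2,4,6,7,10,11,12,13,14,15,16}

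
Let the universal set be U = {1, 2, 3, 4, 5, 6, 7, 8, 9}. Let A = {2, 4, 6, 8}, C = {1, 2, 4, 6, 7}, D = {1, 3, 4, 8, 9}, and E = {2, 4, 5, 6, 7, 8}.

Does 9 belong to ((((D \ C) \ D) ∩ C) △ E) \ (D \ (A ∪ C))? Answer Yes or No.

No

9 ∈ D and 9 ∉ C, so 9 ∈ D \ C
9 ∈ (D \ C) and 9 ∈ D, so 9 ∉ (D \ C) \ D
9 ∉ ((D \ C) \ D) and 9 ∉ C, so 9 ∉ ((D \ C) \ D) ∩ C
9 ∉ (((D \ C) \ D) ∩ C) and 9 ∉ E, so 9 ∉ (((D \ C) \ D) ∩ C) △ E
9 ∉ A and 9 ∉ C, so 9 ∉ A ∪ C
9 ∈ D and 9 ∉ (A ∪ C), so 9 ∈ D \ (A ∪ C)
9 ∉ ((((D \ C) \ D) ∩ C) △ E) and 9 ∈ (D \ (A ∪ C)), so 9 ∉ ((((D \ C) \ D) ∩ C) △ E) \ (D \ (A ∪ C))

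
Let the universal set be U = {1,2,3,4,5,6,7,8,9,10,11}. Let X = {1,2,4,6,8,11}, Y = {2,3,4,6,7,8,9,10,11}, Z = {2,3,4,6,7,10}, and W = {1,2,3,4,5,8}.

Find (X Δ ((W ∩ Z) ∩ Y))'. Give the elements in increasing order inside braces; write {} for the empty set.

{2,4,5,7,9,10}

W ∩ Z = {2,3,4}
(W ∩ Z) ∩ Y = {2,3,4}
X Δ ((W ∩ Z) ∩ Y) = {1,3,6,8,11}
(X Δ ((W ∩ Z) ∩ Y))' = {2,4,5,7,9,10}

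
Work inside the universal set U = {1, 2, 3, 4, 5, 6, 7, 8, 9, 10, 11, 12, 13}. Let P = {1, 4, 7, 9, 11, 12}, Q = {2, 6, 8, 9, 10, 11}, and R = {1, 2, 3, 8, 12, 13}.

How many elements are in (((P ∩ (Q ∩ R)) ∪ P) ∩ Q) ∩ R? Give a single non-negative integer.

Q ∩ R = {2, 8}
P ∩ (Q ∩ R) = {}
(P ∩ (Q ∩ R)) ∪ P = {1, 4, 7, 9, 11, 12}
((P ∩ (Q ∩ R)) ∪ P) ∩ Q = {9, 11}
(((P ∩ (Q ∩ R)) ∪ P) ∩ Q) ∩ R = {}
|(((P ∩ (Q ∩ R)) ∪ P) ∩ Q) ∩ R| = 0

0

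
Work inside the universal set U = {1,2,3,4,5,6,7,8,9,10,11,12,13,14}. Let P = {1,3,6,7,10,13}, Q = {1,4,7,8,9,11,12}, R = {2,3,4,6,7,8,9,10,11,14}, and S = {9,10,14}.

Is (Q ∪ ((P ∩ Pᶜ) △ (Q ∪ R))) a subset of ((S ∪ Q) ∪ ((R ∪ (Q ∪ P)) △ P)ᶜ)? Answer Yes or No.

Pᶜ = {2,4,5,8,9,11,12,14}
P ∩ Pᶜ = {}
Q ∪ R = {1,2,3,4,6,7,8,9,10,11,12,14}
(P ∩ Pᶜ) △ (Q ∪ R) = {1,2,3,4,6,7,8,9,10,11,12,14}
Q ∪ ((P ∩ Pᶜ) △ (Q ∪ R)) = {1,2,3,4,6,7,8,9,10,11,12,14}
S ∪ Q = {1,4,7,8,9,10,11,12,14}
Q ∪ P = {1,3,4,6,7,8,9,10,11,12,13}
R ∪ (Q ∪ P) = {1,2,3,4,6,7,8,9,10,11,12,13,14}
(R ∪ (Q ∪ P)) △ P = {2,4,8,9,11,12,14}
((R ∪ (Q ∪ P)) △ P)ᶜ = {1,3,5,6,7,10,13}
(S ∪ Q) ∪ ((R ∪ (Q ∪ P)) △ P)ᶜ = {1,3,4,5,6,7,8,9,10,11,12,13,14}
2 ∈ Q ∪ ((P ∩ Pᶜ) △ (Q ∪ R)) but 2 ∉ (S ∪ Q) ∪ ((R ∪ (Q ∪ P)) △ P)ᶜ, so the inclusion fails.

No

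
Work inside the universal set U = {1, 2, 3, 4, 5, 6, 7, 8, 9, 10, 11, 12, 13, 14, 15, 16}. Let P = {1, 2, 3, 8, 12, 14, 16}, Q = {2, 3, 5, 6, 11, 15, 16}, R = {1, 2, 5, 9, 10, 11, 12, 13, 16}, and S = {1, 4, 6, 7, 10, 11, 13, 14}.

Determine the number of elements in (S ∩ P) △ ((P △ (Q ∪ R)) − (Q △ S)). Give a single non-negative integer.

6

S ∩ P = {1, 14}
Q ∪ R = {1, 2, 3, 5, 6, 9, 10, 11, 12, 13, 15, 16}
P △ (Q ∪ R) = {5, 6, 8, 9, 10, 11, 13, 14, 15}
Q △ S = {1, 2, 3, 4, 5, 7, 10, 13, 14, 15, 16}
(P △ (Q ∪ R)) − (Q △ S) = {6, 8, 9, 11}
(S ∩ P) △ ((P △ (Q ∪ R)) − (Q △ S)) = {1, 6, 8, 9, 11, 14}
|(S ∩ P) △ ((P △ (Q ∪ R)) − (Q △ S))| = 6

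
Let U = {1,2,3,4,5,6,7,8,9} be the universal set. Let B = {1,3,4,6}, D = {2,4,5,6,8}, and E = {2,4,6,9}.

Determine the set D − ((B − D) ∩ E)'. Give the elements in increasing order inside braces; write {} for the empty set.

{}

B − D = {1,3}
(B − D) ∩ E = {}
((B − D) ∩ E)' = {1,2,3,4,5,6,7,8,9}
D − ((B − D) ∩ E)' = {}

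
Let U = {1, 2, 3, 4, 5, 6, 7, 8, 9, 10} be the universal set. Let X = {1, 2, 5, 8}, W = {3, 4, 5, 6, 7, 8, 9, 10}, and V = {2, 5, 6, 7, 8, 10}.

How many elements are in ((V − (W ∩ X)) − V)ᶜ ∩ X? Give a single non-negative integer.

W ∩ X = {5, 8}
V − (W ∩ X) = {2, 6, 7, 10}
(V − (W ∩ X)) − V = {}
((V − (W ∩ X)) − V)ᶜ = {1, 2, 3, 4, 5, 6, 7, 8, 9, 10}
((V − (W ∩ X)) − V)ᶜ ∩ X = {1, 2, 5, 8}
|((V − (W ∩ X)) − V)ᶜ ∩ X| = 4

4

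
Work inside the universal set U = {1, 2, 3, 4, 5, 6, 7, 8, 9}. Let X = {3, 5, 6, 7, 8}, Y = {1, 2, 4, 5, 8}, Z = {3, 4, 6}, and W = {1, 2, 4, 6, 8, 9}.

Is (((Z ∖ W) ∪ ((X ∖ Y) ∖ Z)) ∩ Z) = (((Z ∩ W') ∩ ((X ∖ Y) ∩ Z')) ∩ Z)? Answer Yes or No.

Z ∖ W = {3}
X ∖ Y = {3, 6, 7}
(X ∖ Y) ∖ Z = {7}
(Z ∖ W) ∪ ((X ∖ Y) ∖ Z) = {3, 7}
((Z ∖ W) ∪ ((X ∖ Y) ∖ Z)) ∩ Z = {3}
W' = {3, 5, 7}
Z ∩ W' = {3}
Z' = {1, 2, 5, 7, 8, 9}
(X ∖ Y) ∩ Z' = {7}
(Z ∩ W') ∩ ((X ∖ Y) ∩ Z') = {}
((Z ∩ W') ∩ ((X ∖ Y) ∩ Z')) ∩ Z = {}
3 ∈ ((Z ∖ W) ∪ ((X ∖ Y) ∖ Z)) ∩ Z but 3 ∉ ((Z ∩ W') ∩ ((X ∖ Y) ∩ Z')) ∩ Z, so they differ.

No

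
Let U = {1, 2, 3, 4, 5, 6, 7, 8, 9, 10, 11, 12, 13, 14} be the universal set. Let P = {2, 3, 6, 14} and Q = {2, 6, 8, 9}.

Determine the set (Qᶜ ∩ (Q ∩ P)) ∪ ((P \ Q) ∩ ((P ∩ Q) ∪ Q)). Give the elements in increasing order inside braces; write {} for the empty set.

Qᶜ = {1, 3, 4, 5, 7, 10, 11, 12, 13, 14}
Q ∩ P = {2, 6}
Qᶜ ∩ (Q ∩ P) = {}
P \ Q = {3, 14}
P ∩ Q = {2, 6}
(P ∩ Q) ∪ Q = {2, 6, 8, 9}
(P \ Q) ∩ ((P ∩ Q) ∪ Q) = {}
(Qᶜ ∩ (Q ∩ P)) ∪ ((P \ Q) ∩ ((P ∩ Q) ∪ Q)) = {}

{}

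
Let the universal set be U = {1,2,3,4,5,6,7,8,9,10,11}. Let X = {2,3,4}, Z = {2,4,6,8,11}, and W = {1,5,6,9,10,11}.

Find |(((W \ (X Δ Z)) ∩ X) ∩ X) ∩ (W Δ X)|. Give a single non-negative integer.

X Δ Z = {3,6,8,11}
W \ (X Δ Z) = {1,5,9,10}
(W \ (X Δ Z)) ∩ X = {}
((W \ (X Δ Z)) ∩ X) ∩ X = {}
W Δ X = {1,2,3,4,5,6,9,10,11}
(((W \ (X Δ Z)) ∩ X) ∩ X) ∩ (W Δ X) = {}
|(((W \ (X Δ Z)) ∩ X) ∩ X) ∩ (W Δ X)| = 0

0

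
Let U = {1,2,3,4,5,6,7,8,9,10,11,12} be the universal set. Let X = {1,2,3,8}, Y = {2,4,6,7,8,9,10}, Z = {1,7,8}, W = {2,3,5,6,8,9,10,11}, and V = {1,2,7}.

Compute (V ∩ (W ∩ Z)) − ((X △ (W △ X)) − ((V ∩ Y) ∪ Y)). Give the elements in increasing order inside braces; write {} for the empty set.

{}

W ∩ Z = {8}
V ∩ (W ∩ Z) = {}
W △ X = {1,5,6,9,10,11}
X △ (W △ X) = {2,3,5,6,8,9,10,11}
V ∩ Y = {2,7}
(V ∩ Y) ∪ Y = {2,4,6,7,8,9,10}
(X △ (W △ X)) − ((V ∩ Y) ∪ Y) = {3,5,11}
(V ∩ (W ∩ Z)) − ((X △ (W △ X)) − ((V ∩ Y) ∪ Y)) = {}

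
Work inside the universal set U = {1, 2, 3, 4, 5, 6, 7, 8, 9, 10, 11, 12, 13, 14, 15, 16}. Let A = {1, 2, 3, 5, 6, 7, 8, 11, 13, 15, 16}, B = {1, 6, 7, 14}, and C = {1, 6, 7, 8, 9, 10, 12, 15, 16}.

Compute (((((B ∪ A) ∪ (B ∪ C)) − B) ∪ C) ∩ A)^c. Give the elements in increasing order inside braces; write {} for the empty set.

{4, 9, 10, 12, 14}

B ∪ A = {1, 2, 3, 5, 6, 7, 8, 11, 13, 14, 15, 16}
B ∪ C = {1, 6, 7, 8, 9, 10, 12, 14, 15, 16}
(B ∪ A) ∪ (B ∪ C) = {1, 2, 3, 5, 6, 7, 8, 9, 10, 11, 12, 13, 14, 15, 16}
((B ∪ A) ∪ (B ∪ C)) − B = {2, 3, 5, 8, 9, 10, 11, 12, 13, 15, 16}
(((B ∪ A) ∪ (B ∪ C)) − B) ∪ C = {1, 2, 3, 5, 6, 7, 8, 9, 10, 11, 12, 13, 15, 16}
((((B ∪ A) ∪ (B ∪ C)) − B) ∪ C) ∩ A = {1, 2, 3, 5, 6, 7, 8, 11, 13, 15, 16}
(((((B ∪ A) ∪ (B ∪ C)) − B) ∪ C) ∩ A)^c = {4, 9, 10, 12, 14}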